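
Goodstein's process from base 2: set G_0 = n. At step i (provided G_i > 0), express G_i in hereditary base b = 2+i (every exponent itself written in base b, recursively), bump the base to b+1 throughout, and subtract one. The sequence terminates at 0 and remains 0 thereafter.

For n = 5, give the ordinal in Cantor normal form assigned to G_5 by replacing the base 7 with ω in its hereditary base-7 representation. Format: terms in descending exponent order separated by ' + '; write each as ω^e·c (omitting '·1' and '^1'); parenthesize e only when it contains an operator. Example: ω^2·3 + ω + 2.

step 0: 5 = 2^2 + 1; sub 3 for 2: 3^3 + 1; = 28; G_1 = 28−1 = 27
step 1: 27 = 3^3; sub 4 for 3: 4^4; = 256; G_2 = 256−1 = 255
step 2: 255 = 3·4^3 + 3·4^2 + 3·4 + 3; sub 5 for 4: 3·5^3 + 3·5^2 + 3·5 + 3; = 468; G_3 = 468−1 = 467
step 3: 467 = 3·5^3 + 3·5^2 + 3·5 + 2; sub 6 for 5: 3·6^3 + 3·6^2 + 3·6 + 2; = 776; G_4 = 776−1 = 775
step 4: 775 = 3·6^3 + 3·6^2 + 3·6 + 1; sub 7 for 6: 3·7^3 + 3·7^2 + 3·7 + 1; = 1198; G_5 = 1198−1 = 1197

ω^3·3 + ω^2·3 + ω·3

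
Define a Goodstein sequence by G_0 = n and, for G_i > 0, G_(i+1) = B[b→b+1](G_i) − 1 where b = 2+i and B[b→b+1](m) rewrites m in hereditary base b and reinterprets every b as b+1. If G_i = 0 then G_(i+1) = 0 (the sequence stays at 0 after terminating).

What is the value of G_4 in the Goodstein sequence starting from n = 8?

93395

step 0: 8 = 2^(2 + 1); sub 3 for 2: 3^(3 + 1); = 81; G_1 = 81−1 = 80
step 1: 80 = 2·3^3 + 2·3^2 + 2·3 + 2; sub 4 for 3: 2·4^4 + 2·4^2 + 2·4 + 2; = 554; G_2 = 554−1 = 553
step 2: 553 = 2·4^4 + 2·4^2 + 2·4 + 1; sub 5 for 4: 2·5^5 + 2·5^2 + 2·5 + 1; = 6311; G_3 = 6311−1 = 6310
step 3: 6310 = 2·5^5 + 2·5^2 + 2·5; sub 6 for 5: 2·6^6 + 2·6^2 + 2·6; = 93396; G_4 = 93396−1 = 93395
step 4: 93395 = 2·6^6 + 2·6^2 + 6 + 5; sub 7 for 6: 2·7^7 + 2·7^2 + 7 + 5; = 1647196; G_5 = 1647196−1 = 1647195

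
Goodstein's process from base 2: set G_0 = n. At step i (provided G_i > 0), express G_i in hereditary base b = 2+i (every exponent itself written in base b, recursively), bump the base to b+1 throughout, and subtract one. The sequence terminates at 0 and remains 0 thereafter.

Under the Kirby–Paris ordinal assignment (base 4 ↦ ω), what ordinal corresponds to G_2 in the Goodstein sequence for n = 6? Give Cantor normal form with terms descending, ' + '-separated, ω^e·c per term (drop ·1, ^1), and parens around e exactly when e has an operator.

base 2: 6 = 2^2 + 2; at 3: 3^3 + 3 = 30; next = 29
base 3: 29 = 3^3 + 2; at 4: 4^4 + 2 = 258; next = 257

ω^ω + 1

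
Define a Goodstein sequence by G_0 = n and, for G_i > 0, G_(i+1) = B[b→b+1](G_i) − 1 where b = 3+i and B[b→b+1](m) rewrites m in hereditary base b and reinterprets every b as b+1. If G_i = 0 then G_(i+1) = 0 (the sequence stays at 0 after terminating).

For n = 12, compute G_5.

63

G_0=12  [base 3] 3^2 + 3  →[3↦4]→  4^2 + 4 = 20  −1 ⇒ G_1=19
G_1=19  [base 4] 4^2 + 3  →[4↦5]→  5^2 + 3 = 28  −1 ⇒ G_2=27
G_2=27  [base 5] 5^2 + 2  →[5↦6]→  6^2 + 2 = 38  −1 ⇒ G_3=37
G_3=37  [base 6] 6^2 + 1  →[6↦7]→  7^2 + 1 = 50  −1 ⇒ G_4=49
G_4=49  [base 7] 7^2  →[7↦8]→  8^2 = 64  −1 ⇒ G_5=63
G_5=63  [base 8] 7·8 + 7  →[8↦9]→  7·9 + 7 = 70  −1 ⇒ G_6=69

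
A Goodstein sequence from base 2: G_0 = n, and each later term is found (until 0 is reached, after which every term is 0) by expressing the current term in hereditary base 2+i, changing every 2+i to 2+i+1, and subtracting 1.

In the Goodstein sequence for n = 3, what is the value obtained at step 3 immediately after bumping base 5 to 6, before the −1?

base 2: 3 = 2 + 1; at 3: 3 + 1 = 4; next = 3
base 3: 3 = 3; at 4: 4 = 4; next = 3
base 4: 3 = 3; at 5: 3 = 3; next = 2
base 5: 2 = 2; at 6: 2 = 2; next = 1

2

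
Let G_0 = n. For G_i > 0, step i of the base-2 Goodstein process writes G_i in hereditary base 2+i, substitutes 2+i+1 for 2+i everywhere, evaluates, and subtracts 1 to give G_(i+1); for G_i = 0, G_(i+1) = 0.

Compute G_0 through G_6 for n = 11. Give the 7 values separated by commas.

11, 84, 1027, 15627, 279937, 5764801, 134217727

G_0 = 11. HB_2(11) = 2^(2 + 1) + 2 + 1. Bump = 85. G_1 = 84.
G_1 = 84. HB_3(84) = 3^(3 + 1) + 3. Bump = 1028. G_2 = 1027.
G_2 = 1027. HB_4(1027) = 4^(4 + 1) + 3. Bump = 15628. G_3 = 15627.
G_3 = 15627. HB_5(15627) = 5^(5 + 1) + 2. Bump = 279938. G_4 = 279937.
G_4 = 279937. HB_6(279937) = 6^(6 + 1) + 1. Bump = 5764802. G_5 = 5764801.
G_5 = 5764801. HB_7(5764801) = 7^(7 + 1). Bump = 134217728. G_6 = 134217727.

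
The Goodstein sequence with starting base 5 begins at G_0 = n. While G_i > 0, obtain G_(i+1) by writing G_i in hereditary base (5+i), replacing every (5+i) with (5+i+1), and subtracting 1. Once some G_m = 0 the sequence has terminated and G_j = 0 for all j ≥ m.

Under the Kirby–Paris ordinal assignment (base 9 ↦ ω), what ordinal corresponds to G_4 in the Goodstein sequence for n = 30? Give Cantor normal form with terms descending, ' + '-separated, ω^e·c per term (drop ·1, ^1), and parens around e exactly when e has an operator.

i=0: 30 = 5^2 + 5 (b=5); 5→6: 6^2 + 6 = 42; 42−1 = 41
i=1: 41 = 6^2 + 5 (b=6); 6→7: 7^2 + 5 = 54; 54−1 = 53
i=2: 53 = 7^2 + 4 (b=7); 7→8: 8^2 + 4 = 68; 68−1 = 67
i=3: 67 = 8^2 + 3 (b=8); 8→9: 9^2 + 3 = 84; 84−1 = 83

ω^2 + 2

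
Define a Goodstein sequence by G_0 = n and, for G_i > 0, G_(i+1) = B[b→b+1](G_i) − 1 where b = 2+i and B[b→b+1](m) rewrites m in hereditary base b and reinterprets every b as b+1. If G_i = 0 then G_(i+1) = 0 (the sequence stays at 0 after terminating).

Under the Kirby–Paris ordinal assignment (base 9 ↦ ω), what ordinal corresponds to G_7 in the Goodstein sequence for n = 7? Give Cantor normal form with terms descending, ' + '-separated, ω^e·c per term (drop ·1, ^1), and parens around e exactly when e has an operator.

G_0 = 7. HB_2(7) = 2^2 + 2 + 1. Bump = 31. G_1 = 30.
G_1 = 30. HB_3(30) = 3^3 + 3. Bump = 260. G_2 = 259.
G_2 = 259. HB_4(259) = 4^4 + 3. Bump = 3128. G_3 = 3127.
G_3 = 3127. HB_5(3127) = 5^5 + 2. Bump = 46658. G_4 = 46657.
G_4 = 46657. HB_6(46657) = 6^6 + 1. Bump = 823544. G_5 = 823543.
G_5 = 823543. HB_7(823543) = 7^7. Bump = 16777216. G_6 = 16777215.
G_6 = 16777215. HB_8(16777215) = 7·8^7 + 7·8^6 + 7·8^5 + 7·8^4 + 7·8^3 + 7·8^2 + 7·8 + 7. Bump = 37665880. G_7 = 37665879.
G_7 = 37665879. HB_9(37665879) = 7·9^7 + 7·9^6 + 7·9^5 + 7·9^4 + 7·9^3 + 7·9^2 + 7·9 + 6. Bump = 77777776. G_8 = 77777775.

ω^7·7 + ω^6·7 + ω^5·7 + ω^4·7 + ω^3·7 + ω^2·7 + ω·7 + 6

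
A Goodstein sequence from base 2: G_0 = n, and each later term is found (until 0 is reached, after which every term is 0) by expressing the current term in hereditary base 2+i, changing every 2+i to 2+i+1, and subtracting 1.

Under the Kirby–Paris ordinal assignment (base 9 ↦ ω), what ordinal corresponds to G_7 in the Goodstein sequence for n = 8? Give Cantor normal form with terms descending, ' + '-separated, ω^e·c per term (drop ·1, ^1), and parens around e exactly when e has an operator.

[0] 8 ≡ 2^(2 + 1) (base 2). Lift 3: 81. −1: 80.
[1] 80 ≡ 2·3^3 + 2·3^2 + 2·3 + 2 (base 3). Lift 4: 554. −1: 553.
[2] 553 ≡ 2·4^4 + 2·4^2 + 2·4 + 1 (base 4). Lift 5: 6311. −1: 6310.
[3] 6310 ≡ 2·5^5 + 2·5^2 + 2·5 (base 5). Lift 6: 93396. −1: 93395.
[4] 93395 ≡ 2·6^6 + 2·6^2 + 6 + 5 (base 6). Lift 7: 1647196. −1: 1647195.
[5] 1647195 ≡ 2·7^7 + 2·7^2 + 7 + 4 (base 7). Lift 8: 33554572. −1: 33554571.
[6] 33554571 ≡ 2·8^8 + 2·8^2 + 8 + 3 (base 8). Lift 9: 774841152. −1: 774841151.
[7] 774841151 ≡ 2·9^9 + 2·9^2 + 9 + 2 (base 9). Lift 10: 20000000212. −1: 20000000211.

ω^ω·2 + ω^2·2 + ω + 2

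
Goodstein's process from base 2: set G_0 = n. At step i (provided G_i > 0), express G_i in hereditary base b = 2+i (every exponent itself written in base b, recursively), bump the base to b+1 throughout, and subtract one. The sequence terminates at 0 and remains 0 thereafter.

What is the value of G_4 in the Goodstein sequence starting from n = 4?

(0) 4|_2 = 2^2 ↦ 3^3|_3 = 27 ⇒ 26
(1) 26|_3 = 2·3^2 + 2·3 + 2 ↦ 2·4^2 + 2·4 + 2|_4 = 42 ⇒ 41
(2) 41|_4 = 2·4^2 + 2·4 + 1 ↦ 2·5^2 + 2·5 + 1|_5 = 61 ⇒ 60
(3) 60|_5 = 2·5^2 + 2·5 ↦ 2·6^2 + 2·6|_6 = 84 ⇒ 83

83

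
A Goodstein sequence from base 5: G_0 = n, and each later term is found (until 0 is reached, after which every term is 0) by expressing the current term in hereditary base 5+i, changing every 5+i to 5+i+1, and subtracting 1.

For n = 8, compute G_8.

base 5: 8 = 5 + 3; at 6: 6 + 3 = 9; next = 8
base 6: 8 = 6 + 2; at 7: 7 + 2 = 9; next = 8
base 7: 8 = 7 + 1; at 8: 8 + 1 = 9; next = 8
base 8: 8 = 8; at 9: 9 = 9; next = 8
base 9: 8 = 8; at 10: 8 = 8; next = 7
base 10: 7 = 7; at 11: 7 = 7; next = 6
base 11: 6 = 6; at 12: 6 = 6; next = 5
base 12: 5 = 5; at 13: 5 = 5; next = 4
base 13: 4 = 4; at 14: 4 = 4; next = 3

4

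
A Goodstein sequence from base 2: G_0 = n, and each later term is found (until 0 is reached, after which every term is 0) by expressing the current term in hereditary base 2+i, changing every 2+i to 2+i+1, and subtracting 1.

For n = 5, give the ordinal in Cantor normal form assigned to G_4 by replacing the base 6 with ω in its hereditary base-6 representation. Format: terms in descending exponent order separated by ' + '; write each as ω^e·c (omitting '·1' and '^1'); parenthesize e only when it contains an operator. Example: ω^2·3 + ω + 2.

base 2: 5 = 2^2 + 1; at 3: 3^3 + 1 = 28; next = 27
base 3: 27 = 3^3; at 4: 4^4 = 256; next = 255
base 4: 255 = 3·4^3 + 3·4^2 + 3·4 + 3; at 5: 3·5^3 + 3·5^2 + 3·5 + 3 = 468; next = 467
base 5: 467 = 3·5^3 + 3·5^2 + 3·5 + 2; at 6: 3·6^3 + 3·6^2 + 3·6 + 2 = 776; next = 775
base 6: 775 = 3·6^3 + 3·6^2 + 3·6 + 1; at 7: 3·7^3 + 3·7^2 + 3·7 + 1 = 1198; next = 1197

ω^3·3 + ω^2·3 + ω·3 + 1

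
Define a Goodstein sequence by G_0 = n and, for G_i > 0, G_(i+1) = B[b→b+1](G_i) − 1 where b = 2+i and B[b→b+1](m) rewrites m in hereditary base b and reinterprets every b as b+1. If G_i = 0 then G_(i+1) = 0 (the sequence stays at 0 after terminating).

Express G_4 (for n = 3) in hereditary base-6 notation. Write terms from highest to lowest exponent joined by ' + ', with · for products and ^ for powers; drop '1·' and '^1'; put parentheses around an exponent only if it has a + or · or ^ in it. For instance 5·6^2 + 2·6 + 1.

(0) 3|_2 = 2 + 1 ↦ 3 + 1|_3 = 4 ⇒ 3
(1) 3|_3 = 3 ↦ 4|_4 = 4 ⇒ 3
(2) 3|_4 = 3 ↦ 3|_5 = 3 ⇒ 2
(3) 2|_5 = 2 ↦ 2|_6 = 2 ⇒ 1
(4) 1|_6 = 1 ↦ 1|_7 = 1 ⇒ 0

1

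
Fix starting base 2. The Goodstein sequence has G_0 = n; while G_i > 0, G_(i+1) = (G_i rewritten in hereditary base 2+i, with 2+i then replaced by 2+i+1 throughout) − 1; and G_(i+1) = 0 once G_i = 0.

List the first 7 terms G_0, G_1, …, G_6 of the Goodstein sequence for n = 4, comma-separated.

4, 26, 41, 60, 83, 109, 139

[0] 4 ≡ 2^2 (base 2). Lift 3: 27. −1: 26.
[1] 26 ≡ 2·3^2 + 2·3 + 2 (base 3). Lift 4: 42. −1: 41.
[2] 41 ≡ 2·4^2 + 2·4 + 1 (base 4). Lift 5: 61. −1: 60.
[3] 60 ≡ 2·5^2 + 2·5 (base 5). Lift 6: 84. −1: 83.
[4] 83 ≡ 2·6^2 + 6 + 5 (base 6). Lift 7: 110. −1: 109.
[5] 109 ≡ 2·7^2 + 7 + 4 (base 7). Lift 8: 140. −1: 139.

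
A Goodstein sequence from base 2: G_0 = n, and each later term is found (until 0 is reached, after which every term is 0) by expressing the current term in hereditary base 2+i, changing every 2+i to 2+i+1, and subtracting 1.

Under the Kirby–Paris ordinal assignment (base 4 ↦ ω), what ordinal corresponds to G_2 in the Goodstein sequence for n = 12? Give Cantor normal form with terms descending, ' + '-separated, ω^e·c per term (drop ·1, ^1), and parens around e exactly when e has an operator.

base 2: 12 = 2^(2 + 1) + 2^2; at 3: 3^(3 + 1) + 3^3 = 108; next = 107
base 3: 107 = 3^(3 + 1) + 2·3^2 + 2·3 + 2; at 4: 4^(4 + 1) + 2·4^2 + 2·4 + 2 = 1066; next = 1065

ω^(ω + 1) + ω^2·2 + ω·2 + 1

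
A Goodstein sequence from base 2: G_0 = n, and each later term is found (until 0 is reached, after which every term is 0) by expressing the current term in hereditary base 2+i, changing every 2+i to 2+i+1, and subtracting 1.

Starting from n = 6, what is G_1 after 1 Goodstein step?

29

step 0: 6 = 2^2 + 2; sub 3 for 2: 3^3 + 3; = 30; G_1 = 30−1 = 29
step 1: 29 = 3^3 + 2; sub 4 for 3: 4^4 + 2; = 258; G_2 = 258−1 = 257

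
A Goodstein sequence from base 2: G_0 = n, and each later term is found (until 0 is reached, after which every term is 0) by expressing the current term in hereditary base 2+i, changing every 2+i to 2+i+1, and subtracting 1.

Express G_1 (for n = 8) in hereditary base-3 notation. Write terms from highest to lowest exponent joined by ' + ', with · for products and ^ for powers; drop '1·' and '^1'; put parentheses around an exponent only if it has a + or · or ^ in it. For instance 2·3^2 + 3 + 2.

2·3^3 + 2·3^2 + 2·3 + 2

8 —HB2→ 2^(2 + 1) —bump→ 3^(3 + 1) = 81 —(−1)→ 80
80 —HB3→ 2·3^3 + 2·3^2 + 2·3 + 2 —bump→ 2·4^4 + 2·4^2 + 2·4 + 2 = 554 —(−1)→ 553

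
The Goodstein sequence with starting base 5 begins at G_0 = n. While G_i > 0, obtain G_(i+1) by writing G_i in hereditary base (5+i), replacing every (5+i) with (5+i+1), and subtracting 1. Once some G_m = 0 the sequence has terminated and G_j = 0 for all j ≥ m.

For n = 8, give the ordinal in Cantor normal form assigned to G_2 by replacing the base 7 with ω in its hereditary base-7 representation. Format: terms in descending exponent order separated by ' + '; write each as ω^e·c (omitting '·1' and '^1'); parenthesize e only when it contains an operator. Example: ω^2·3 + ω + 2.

base 5: 8 = 5 + 3; at 6: 6 + 3 = 9; next = 8
base 6: 8 = 6 + 2; at 7: 7 + 2 = 9; next = 8
base 7: 8 = 7 + 1; at 8: 8 + 1 = 9; next = 8

ω + 1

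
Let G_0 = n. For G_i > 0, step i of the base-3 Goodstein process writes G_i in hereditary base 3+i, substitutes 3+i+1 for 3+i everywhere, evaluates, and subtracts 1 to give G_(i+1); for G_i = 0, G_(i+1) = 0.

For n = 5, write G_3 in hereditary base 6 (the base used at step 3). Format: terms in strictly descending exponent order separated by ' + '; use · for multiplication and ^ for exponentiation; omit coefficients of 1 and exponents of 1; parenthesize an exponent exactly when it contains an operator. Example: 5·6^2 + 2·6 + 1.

5

5 —HB3→ 3 + 2 —bump→ 4 + 2 = 6 —(−1)→ 5
5 —HB4→ 4 + 1 —bump→ 5 + 1 = 6 —(−1)→ 5
5 —HB5→ 5 —bump→ 6 = 6 —(−1)→ 5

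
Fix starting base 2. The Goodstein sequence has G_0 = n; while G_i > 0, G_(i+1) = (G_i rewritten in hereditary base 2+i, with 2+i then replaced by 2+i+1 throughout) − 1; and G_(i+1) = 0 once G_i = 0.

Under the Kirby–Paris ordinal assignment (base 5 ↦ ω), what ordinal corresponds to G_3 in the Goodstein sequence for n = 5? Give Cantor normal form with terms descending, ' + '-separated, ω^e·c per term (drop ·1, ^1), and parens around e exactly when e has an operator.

ω^3·3 + ω^2·3 + ω·3 + 2

i=0: 5 = 2^2 + 1 (b=2); 2→3: 3^3 + 1 = 28; 28−1 = 27
i=1: 27 = 3^3 (b=3); 3→4: 4^4 = 256; 256−1 = 255
i=2: 255 = 3·4^3 + 3·4^2 + 3·4 + 3 (b=4); 4→5: 3·5^3 + 3·5^2 + 3·5 + 3 = 468; 468−1 = 467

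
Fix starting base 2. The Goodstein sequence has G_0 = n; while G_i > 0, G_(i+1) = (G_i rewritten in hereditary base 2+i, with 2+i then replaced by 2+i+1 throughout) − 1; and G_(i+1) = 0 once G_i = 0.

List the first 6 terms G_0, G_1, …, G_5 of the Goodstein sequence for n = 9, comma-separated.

(0) 9|_2 = 2^(2 + 1) + 1 ↦ 3^(3 + 1) + 1|_3 = 82 ⇒ 81
(1) 81|_3 = 3^(3 + 1) ↦ 4^(4 + 1)|_4 = 1024 ⇒ 1023
(2) 1023|_4 = 3·4^4 + 3·4^3 + 3·4^2 + 3·4 + 3 ↦ 3·5^5 + 3·5^3 + 3·5^2 + 3·5 + 3|_5 = 9843 ⇒ 9842
(3) 9842|_5 = 3·5^5 + 3·5^3 + 3·5^2 + 3·5 + 2 ↦ 3·6^6 + 3·6^3 + 3·6^2 + 3·6 + 2|_6 = 140744 ⇒ 140743
(4) 140743|_6 = 3·6^6 + 3·6^3 + 3·6^2 + 3·6 + 1 ↦ 3·7^7 + 3·7^3 + 3·7^2 + 3·7 + 1|_7 = 2471827 ⇒ 2471826

9, 81, 1023, 9842, 140743, 2471826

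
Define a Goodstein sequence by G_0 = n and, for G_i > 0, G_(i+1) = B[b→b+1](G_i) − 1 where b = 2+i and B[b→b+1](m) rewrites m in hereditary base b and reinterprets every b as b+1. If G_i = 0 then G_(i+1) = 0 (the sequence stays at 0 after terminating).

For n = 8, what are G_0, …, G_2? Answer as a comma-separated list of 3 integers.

8, 80, 553

8 —HB2→ 2^(2 + 1) —bump→ 3^(3 + 1) = 81 —(−1)→ 80
80 —HB3→ 2·3^3 + 2·3^2 + 2·3 + 2 —bump→ 2·4^4 + 2·4^2 + 2·4 + 2 = 554 —(−1)→ 553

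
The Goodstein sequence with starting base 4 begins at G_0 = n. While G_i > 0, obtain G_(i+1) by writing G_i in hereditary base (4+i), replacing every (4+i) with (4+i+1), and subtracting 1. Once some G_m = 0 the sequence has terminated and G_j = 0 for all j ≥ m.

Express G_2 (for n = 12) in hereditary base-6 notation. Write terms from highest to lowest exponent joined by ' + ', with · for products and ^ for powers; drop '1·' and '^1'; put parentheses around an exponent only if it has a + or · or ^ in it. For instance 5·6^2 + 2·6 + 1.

2·6 + 3

(0) 12|_4 = 3·4 ↦ 3·5|_5 = 15 ⇒ 14
(1) 14|_5 = 2·5 + 4 ↦ 2·6 + 4|_6 = 16 ⇒ 15
(2) 15|_6 = 2·6 + 3 ↦ 2·7 + 3|_7 = 17 ⇒ 16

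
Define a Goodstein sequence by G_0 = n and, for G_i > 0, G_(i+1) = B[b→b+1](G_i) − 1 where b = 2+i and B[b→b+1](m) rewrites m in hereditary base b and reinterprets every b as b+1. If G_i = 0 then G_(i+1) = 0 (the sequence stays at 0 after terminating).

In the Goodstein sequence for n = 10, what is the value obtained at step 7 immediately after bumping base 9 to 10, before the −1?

i=0: 10 = 2^(2 + 1) + 2 (b=2); 2→3: 3^(3 + 1) + 3 = 84; 84−1 = 83
i=1: 83 = 3^(3 + 1) + 2 (b=3); 3→4: 4^(4 + 1) + 2 = 1026; 1026−1 = 1025
i=2: 1025 = 4^(4 + 1) + 1 (b=4); 4→5: 5^(5 + 1) + 1 = 15626; 15626−1 = 15625
i=3: 15625 = 5^(5 + 1) (b=5); 5→6: 6^(6 + 1) = 279936; 279936−1 = 279935
i=4: 279935 = 5·6^6 + 5·6^5 + 5·6^4 + 5·6^3 + 5·6^2 + 5·6 + 5 (b=6); 6→7: 5·7^7 + 5·7^5 + 5·7^4 + 5·7^3 + 5·7^2 + 5·7 + 5 = 4215755; 4215755−1 = 4215754
i=5: 4215754 = 5·7^7 + 5·7^5 + 5·7^4 + 5·7^3 + 5·7^2 + 5·7 + 4 (b=7); 7→8: 5·8^8 + 5·8^5 + 5·8^4 + 5·8^3 + 5·8^2 + 5·8 + 4 = 84073324; 84073324−1 = 84073323
i=6: 84073323 = 5·8^8 + 5·8^5 + 5·8^4 + 5·8^3 + 5·8^2 + 5·8 + 3 (b=8); 8→9: 5·9^9 + 5·9^5 + 5·9^4 + 5·9^3 + 5·9^2 + 5·9 + 3 = 1937434593; 1937434593−1 = 1937434592

50000555552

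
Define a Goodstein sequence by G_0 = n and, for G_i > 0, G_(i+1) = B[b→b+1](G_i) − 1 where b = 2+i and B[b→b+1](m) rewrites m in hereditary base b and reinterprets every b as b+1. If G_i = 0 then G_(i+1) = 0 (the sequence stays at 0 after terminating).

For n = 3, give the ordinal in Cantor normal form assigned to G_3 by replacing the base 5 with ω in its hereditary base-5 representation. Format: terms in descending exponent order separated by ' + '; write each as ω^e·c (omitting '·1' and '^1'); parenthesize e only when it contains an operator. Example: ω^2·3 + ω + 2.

2

G_0=3  [base 2] 2 + 1  →[2↦3]→  3 + 1 = 4  −1 ⇒ G_1=3
G_1=3  [base 3] 3  →[3↦4]→  4 = 4  −1 ⇒ G_2=3
G_2=3  [base 4] 3  →[4↦5]→  3 = 3  −1 ⇒ G_3=2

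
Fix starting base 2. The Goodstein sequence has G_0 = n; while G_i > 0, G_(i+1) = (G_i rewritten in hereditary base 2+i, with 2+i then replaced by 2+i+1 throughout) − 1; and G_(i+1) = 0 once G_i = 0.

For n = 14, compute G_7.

base 2: 14 = 2^(2 + 1) + 2^2 + 2; at 3: 3^(3 + 1) + 3^3 + 3 = 111; next = 110
base 3: 110 = 3^(3 + 1) + 3^3 + 2; at 4: 4^(4 + 1) + 4^4 + 2 = 1282; next = 1281
base 4: 1281 = 4^(4 + 1) + 4^4 + 1; at 5: 5^(5 + 1) + 5^5 + 1 = 18751; next = 18750
base 5: 18750 = 5^(5 + 1) + 5^5; at 6: 6^(6 + 1) + 6^6 = 326592; next = 326591
base 6: 326591 = 6^(6 + 1) + 5·6^5 + 5·6^4 + 5·6^3 + 5·6^2 + 5·6 + 5; at 7: 7^(7 + 1) + 5·7^5 + 5·7^4 + 5·7^3 + 5·7^2 + 5·7 + 5 = 5862841; next = 5862840
base 7: 5862840 = 7^(7 + 1) + 5·7^5 + 5·7^4 + 5·7^3 + 5·7^2 + 5·7 + 4; at 8: 8^(8 + 1) + 5·8^5 + 5·8^4 + 5·8^3 + 5·8^2 + 5·8 + 4 = 134404972; next = 134404971
base 8: 134404971 = 8^(8 + 1) + 5·8^5 + 5·8^4 + 5·8^3 + 5·8^2 + 5·8 + 3; at 9: 9^(9 + 1) + 5·9^5 + 5·9^4 + 5·9^3 + 5·9^2 + 5·9 + 3 = 3487116549; next = 3487116548
base 9: 3487116548 = 9^(9 + 1) + 5·9^5 + 5·9^4 + 5·9^3 + 5·9^2 + 5·9 + 2; at 10: 10^(10 + 1) + 5·10^5 + 5·10^4 + 5·10^3 + 5·10^2 + 5·10 + 2 = 100000555552; next = 100000555551

3487116548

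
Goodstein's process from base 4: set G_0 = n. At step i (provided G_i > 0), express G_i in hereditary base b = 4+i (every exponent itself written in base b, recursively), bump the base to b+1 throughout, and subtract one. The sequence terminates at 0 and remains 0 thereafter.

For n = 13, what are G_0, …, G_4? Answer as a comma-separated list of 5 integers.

13, 15, 17, 18, 19

(0) 13|_4 = 3·4 + 1 ↦ 3·5 + 1|_5 = 16 ⇒ 15
(1) 15|_5 = 3·5 ↦ 3·6|_6 = 18 ⇒ 17
(2) 17|_6 = 2·6 + 5 ↦ 2·7 + 5|_7 = 19 ⇒ 18
(3) 18|_7 = 2·7 + 4 ↦ 2·8 + 4|_8 = 20 ⇒ 19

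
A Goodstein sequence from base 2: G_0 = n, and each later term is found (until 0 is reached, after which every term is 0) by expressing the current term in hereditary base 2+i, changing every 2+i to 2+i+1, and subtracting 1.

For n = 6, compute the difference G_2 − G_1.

228

[0] 6 ≡ 2^2 + 2 (base 2). Lift 3: 30. −1: 29.
[1] 29 ≡ 3^3 + 2 (base 3). Lift 4: 258. −1: 257.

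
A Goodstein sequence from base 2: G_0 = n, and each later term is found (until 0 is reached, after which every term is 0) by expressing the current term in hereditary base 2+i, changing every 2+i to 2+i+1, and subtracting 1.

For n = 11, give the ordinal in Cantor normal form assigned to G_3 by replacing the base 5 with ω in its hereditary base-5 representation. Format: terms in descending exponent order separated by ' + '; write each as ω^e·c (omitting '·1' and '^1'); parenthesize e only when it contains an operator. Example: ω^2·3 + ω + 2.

ω^(ω + 1) + 2

step 0: 11 = 2^(2 + 1) + 2 + 1; sub 3 for 2: 3^(3 + 1) + 3 + 1; = 85; G_1 = 85−1 = 84
step 1: 84 = 3^(3 + 1) + 3; sub 4 for 3: 4^(4 + 1) + 4; = 1028; G_2 = 1028−1 = 1027
step 2: 1027 = 4^(4 + 1) + 3; sub 5 for 4: 5^(5 + 1) + 3; = 15628; G_3 = 15628−1 = 15627
step 3: 15627 = 5^(5 + 1) + 2; sub 6 for 5: 6^(6 + 1) + 2; = 279938; G_4 = 279938−1 = 279937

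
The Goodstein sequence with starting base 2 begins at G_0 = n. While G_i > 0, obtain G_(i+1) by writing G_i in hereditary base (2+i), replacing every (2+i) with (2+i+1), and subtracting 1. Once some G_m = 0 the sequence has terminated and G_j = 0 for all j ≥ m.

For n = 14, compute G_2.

i=0: 14 = 2^(2 + 1) + 2^2 + 2 (b=2); 2→3: 3^(3 + 1) + 3^3 + 3 = 111; 111−1 = 110
i=1: 110 = 3^(3 + 1) + 3^3 + 2 (b=3); 3→4: 4^(4 + 1) + 4^4 + 2 = 1282; 1282−1 = 1281
i=2: 1281 = 4^(4 + 1) + 4^4 + 1 (b=4); 4→5: 5^(5 + 1) + 5^5 + 1 = 18751; 18751−1 = 18750

1281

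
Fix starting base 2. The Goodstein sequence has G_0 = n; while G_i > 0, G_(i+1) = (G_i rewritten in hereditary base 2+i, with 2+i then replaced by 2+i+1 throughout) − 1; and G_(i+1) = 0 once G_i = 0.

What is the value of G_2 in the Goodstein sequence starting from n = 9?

1023

G_0=9  [base 2] 2^(2 + 1) + 1  →[2↦3]→  3^(3 + 1) + 1 = 82  −1 ⇒ G_1=81
G_1=81  [base 3] 3^(3 + 1)  →[3↦4]→  4^(4 + 1) = 1024  −1 ⇒ G_2=1023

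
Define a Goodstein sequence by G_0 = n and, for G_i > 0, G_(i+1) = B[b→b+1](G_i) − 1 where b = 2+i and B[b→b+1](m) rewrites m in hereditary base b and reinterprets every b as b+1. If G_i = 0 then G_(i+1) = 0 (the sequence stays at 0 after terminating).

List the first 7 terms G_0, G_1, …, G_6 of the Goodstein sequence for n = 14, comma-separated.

14, 110, 1281, 18750, 326591, 5862840, 134404971

step 0: 14 = 2^(2 + 1) + 2^2 + 2; sub 3 for 2: 3^(3 + 1) + 3^3 + 3; = 111; G_1 = 111−1 = 110
step 1: 110 = 3^(3 + 1) + 3^3 + 2; sub 4 for 3: 4^(4 + 1) + 4^4 + 2; = 1282; G_2 = 1282−1 = 1281
step 2: 1281 = 4^(4 + 1) + 4^4 + 1; sub 5 for 4: 5^(5 + 1) + 5^5 + 1; = 18751; G_3 = 18751−1 = 18750
step 3: 18750 = 5^(5 + 1) + 5^5; sub 6 for 5: 6^(6 + 1) + 6^6; = 326592; G_4 = 326592−1 = 326591
step 4: 326591 = 6^(6 + 1) + 5·6^5 + 5·6^4 + 5·6^3 + 5·6^2 + 5·6 + 5; sub 7 for 6: 7^(7 + 1) + 5·7^5 + 5·7^4 + 5·7^3 + 5·7^2 + 5·7 + 5; = 5862841; G_5 = 5862841−1 = 5862840
step 5: 5862840 = 7^(7 + 1) + 5·7^5 + 5·7^4 + 5·7^3 + 5·7^2 + 5·7 + 4; sub 8 for 7: 8^(8 + 1) + 5·8^5 + 5·8^4 + 5·8^3 + 5·8^2 + 5·8 + 4; = 134404972; G_6 = 134404972−1 = 134404971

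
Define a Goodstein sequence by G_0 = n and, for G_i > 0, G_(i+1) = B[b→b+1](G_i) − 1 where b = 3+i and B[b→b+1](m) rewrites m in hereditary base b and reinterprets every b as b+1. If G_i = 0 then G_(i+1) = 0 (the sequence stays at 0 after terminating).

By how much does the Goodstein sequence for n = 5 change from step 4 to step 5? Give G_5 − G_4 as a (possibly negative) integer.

G_0=5  [base 3] 3 + 2  →[3↦4]→  4 + 2 = 6  −1 ⇒ G_1=5
G_1=5  [base 4] 4 + 1  →[4↦5]→  5 + 1 = 6  −1 ⇒ G_2=5
G_2=5  [base 5] 5  →[5↦6]→  6 = 6  −1 ⇒ G_3=5
G_3=5  [base 6] 5  →[6↦7]→  5 = 5  −1 ⇒ G_4=4
G_4=4  [base 7] 4  →[7↦8]→  4 = 4  −1 ⇒ G_5=3

-1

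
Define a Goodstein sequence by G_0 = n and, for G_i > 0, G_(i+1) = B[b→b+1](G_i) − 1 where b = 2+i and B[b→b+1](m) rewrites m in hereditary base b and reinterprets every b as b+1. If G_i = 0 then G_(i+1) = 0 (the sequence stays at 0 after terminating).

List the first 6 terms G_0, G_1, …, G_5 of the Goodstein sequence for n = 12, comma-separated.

G_0=12  [base 2] 2^(2 + 1) + 2^2  →[2↦3]→  3^(3 + 1) + 3^3 = 108  −1 ⇒ G_1=107
G_1=107  [base 3] 3^(3 + 1) + 2·3^2 + 2·3 + 2  →[3↦4]→  4^(4 + 1) + 2·4^2 + 2·4 + 2 = 1066  −1 ⇒ G_2=1065
G_2=1065  [base 4] 4^(4 + 1) + 2·4^2 + 2·4 + 1  →[4↦5]→  5^(5 + 1) + 2·5^2 + 2·5 + 1 = 15686  −1 ⇒ G_3=15685
G_3=15685  [base 5] 5^(5 + 1) + 2·5^2 + 2·5  →[5↦6]→  6^(6 + 1) + 2·6^2 + 2·6 = 280020  −1 ⇒ G_4=280019
G_4=280019  [base 6] 6^(6 + 1) + 2·6^2 + 6 + 5  →[6↦7]→  7^(7 + 1) + 2·7^2 + 7 + 5 = 5764911  −1 ⇒ G_5=5764910

12, 107, 1065, 15685, 280019, 5764910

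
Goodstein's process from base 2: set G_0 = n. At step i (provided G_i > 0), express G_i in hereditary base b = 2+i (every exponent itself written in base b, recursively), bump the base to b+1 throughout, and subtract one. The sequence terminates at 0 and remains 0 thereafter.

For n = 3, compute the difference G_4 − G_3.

-1

base 2: 3 = 2 + 1; at 3: 3 + 1 = 4; next = 3
base 3: 3 = 3; at 4: 4 = 4; next = 3
base 4: 3 = 3; at 5: 3 = 3; next = 2
base 5: 2 = 2; at 6: 2 = 2; next = 1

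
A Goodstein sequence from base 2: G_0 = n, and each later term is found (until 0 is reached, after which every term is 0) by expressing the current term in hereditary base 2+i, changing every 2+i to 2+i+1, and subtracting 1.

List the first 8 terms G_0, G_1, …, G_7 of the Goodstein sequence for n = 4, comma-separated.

G_0 = 4. HB_2(4) = 2^2. Bump = 27. G_1 = 26.
G_1 = 26. HB_3(26) = 2·3^2 + 2·3 + 2. Bump = 42. G_2 = 41.
G_2 = 41. HB_4(41) = 2·4^2 + 2·4 + 1. Bump = 61. G_3 = 60.
G_3 = 60. HB_5(60) = 2·5^2 + 2·5. Bump = 84. G_4 = 83.
G_4 = 83. HB_6(83) = 2·6^2 + 6 + 5. Bump = 110. G_5 = 109.
G_5 = 109. HB_7(109) = 2·7^2 + 7 + 4. Bump = 140. G_6 = 139.
G_6 = 139. HB_8(139) = 2·8^2 + 8 + 3. Bump = 174. G_7 = 173.

4, 26, 41, 60, 83, 109, 139, 173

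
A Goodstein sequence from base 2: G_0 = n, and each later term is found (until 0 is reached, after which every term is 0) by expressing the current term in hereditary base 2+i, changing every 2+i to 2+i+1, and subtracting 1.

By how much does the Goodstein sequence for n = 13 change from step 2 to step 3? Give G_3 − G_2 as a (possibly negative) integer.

(0) 13|_2 = 2^(2 + 1) + 2^2 + 1 ↦ 3^(3 + 1) + 3^3 + 1|_3 = 109 ⇒ 108
(1) 108|_3 = 3^(3 + 1) + 3^3 ↦ 4^(4 + 1) + 4^4|_4 = 1280 ⇒ 1279
(2) 1279|_4 = 4^(4 + 1) + 3·4^3 + 3·4^2 + 3·4 + 3 ↦ 5^(5 + 1) + 3·5^3 + 3·5^2 + 3·5 + 3|_5 = 16093 ⇒ 16092

14813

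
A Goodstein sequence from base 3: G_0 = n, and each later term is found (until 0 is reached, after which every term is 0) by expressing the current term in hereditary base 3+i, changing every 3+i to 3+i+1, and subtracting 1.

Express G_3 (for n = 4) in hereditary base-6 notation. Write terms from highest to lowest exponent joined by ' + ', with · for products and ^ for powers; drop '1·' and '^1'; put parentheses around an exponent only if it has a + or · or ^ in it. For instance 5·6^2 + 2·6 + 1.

base 3: 4 = 3 + 1; at 4: 4 + 1 = 5; next = 4
base 4: 4 = 4; at 5: 5 = 5; next = 4
base 5: 4 = 4; at 6: 4 = 4; next = 3
base 6: 3 = 3; at 7: 3 = 3; next = 2

3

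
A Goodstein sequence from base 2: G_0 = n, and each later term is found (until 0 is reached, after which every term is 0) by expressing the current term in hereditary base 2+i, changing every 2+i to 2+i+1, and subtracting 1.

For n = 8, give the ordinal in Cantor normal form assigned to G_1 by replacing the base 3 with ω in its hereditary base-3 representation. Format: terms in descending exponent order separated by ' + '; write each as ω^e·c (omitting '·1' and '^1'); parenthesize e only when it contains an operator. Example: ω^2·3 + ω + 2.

(0) 8|_2 = 2^(2 + 1) ↦ 3^(3 + 1)|_3 = 81 ⇒ 80
(1) 80|_3 = 2·3^3 + 2·3^2 + 2·3 + 2 ↦ 2·4^4 + 2·4^2 + 2·4 + 2|_4 = 554 ⇒ 553

ω^ω·2 + ω^2·2 + ω·2 + 2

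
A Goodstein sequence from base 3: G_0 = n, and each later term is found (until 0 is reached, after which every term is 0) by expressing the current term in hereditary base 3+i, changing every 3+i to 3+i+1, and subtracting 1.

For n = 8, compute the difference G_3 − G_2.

base 3: 8 = 2·3 + 2; at 4: 2·4 + 2 = 10; next = 9
base 4: 9 = 2·4 + 1; at 5: 2·5 + 1 = 11; next = 10
base 5: 10 = 2·5; at 6: 2·6 = 12; next = 11

1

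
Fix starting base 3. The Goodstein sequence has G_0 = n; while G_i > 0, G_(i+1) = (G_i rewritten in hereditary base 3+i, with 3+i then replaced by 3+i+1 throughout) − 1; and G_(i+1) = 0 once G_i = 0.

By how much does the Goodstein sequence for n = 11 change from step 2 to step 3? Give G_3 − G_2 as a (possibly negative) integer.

i=0: 11 = 3^2 + 2 (b=3); 3→4: 4^2 + 2 = 18; 18−1 = 17
i=1: 17 = 4^2 + 1 (b=4); 4→5: 5^2 + 1 = 26; 26−1 = 25
i=2: 25 = 5^2 (b=5); 5→6: 6^2 = 36; 36−1 = 35

10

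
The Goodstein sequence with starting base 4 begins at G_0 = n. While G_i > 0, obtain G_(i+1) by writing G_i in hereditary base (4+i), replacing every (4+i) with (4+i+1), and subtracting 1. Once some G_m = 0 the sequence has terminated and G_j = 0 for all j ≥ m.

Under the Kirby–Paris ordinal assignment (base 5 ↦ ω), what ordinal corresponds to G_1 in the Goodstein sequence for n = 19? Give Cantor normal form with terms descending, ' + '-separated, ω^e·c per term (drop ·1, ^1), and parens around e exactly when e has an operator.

G_0=19  [base 4] 4^2 + 3  →[4↦5]→  5^2 + 3 = 28  −1 ⇒ G_1=27
G_1=27  [base 5] 5^2 + 2  →[5↦6]→  6^2 + 2 = 38  −1 ⇒ G_2=37

ω^2 + 2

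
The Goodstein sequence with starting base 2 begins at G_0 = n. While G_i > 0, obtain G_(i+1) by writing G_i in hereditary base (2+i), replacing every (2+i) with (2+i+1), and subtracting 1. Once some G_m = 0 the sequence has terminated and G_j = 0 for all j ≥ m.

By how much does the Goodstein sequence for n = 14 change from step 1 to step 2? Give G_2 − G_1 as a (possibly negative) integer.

(0) 14|_2 = 2^(2 + 1) + 2^2 + 2 ↦ 3^(3 + 1) + 3^3 + 3|_3 = 111 ⇒ 110
(1) 110|_3 = 3^(3 + 1) + 3^3 + 2 ↦ 4^(4 + 1) + 4^4 + 2|_4 = 1282 ⇒ 1281

1171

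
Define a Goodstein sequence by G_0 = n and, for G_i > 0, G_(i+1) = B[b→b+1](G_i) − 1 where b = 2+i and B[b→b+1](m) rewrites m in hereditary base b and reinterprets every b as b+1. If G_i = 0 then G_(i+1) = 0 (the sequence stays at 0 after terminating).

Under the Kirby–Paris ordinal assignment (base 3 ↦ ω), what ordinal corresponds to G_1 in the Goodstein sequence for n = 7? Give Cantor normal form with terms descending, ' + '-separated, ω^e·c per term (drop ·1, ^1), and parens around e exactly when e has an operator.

7 —HB2→ 2^2 + 2 + 1 —bump→ 3^3 + 3 + 1 = 31 —(−1)→ 30
30 —HB3→ 3^3 + 3 —bump→ 4^4 + 4 = 260 —(−1)→ 259

ω^ω + ω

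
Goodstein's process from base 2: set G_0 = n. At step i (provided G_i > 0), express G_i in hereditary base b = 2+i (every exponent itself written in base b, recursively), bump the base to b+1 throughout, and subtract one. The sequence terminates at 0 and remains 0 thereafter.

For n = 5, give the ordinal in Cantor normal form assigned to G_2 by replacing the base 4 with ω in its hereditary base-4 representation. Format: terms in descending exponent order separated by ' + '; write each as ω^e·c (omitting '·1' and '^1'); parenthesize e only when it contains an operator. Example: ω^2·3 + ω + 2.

[0] 5 ≡ 2^2 + 1 (base 2). Lift 3: 28. −1: 27.
[1] 27 ≡ 3^3 (base 3). Lift 4: 256. −1: 255.
[2] 255 ≡ 3·4^3 + 3·4^2 + 3·4 + 3 (base 4). Lift 5: 468. −1: 467.

ω^3·3 + ω^2·3 + ω·3 + 3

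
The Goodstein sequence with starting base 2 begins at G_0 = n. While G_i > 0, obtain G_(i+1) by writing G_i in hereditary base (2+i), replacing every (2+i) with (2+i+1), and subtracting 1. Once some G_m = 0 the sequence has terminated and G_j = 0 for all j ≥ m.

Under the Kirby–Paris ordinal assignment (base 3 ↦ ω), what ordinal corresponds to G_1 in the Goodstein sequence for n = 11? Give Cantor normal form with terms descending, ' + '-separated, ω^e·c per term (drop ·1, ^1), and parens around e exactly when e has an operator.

step 0: 11 = 2^(2 + 1) + 2 + 1; sub 3 for 2: 3^(3 + 1) + 3 + 1; = 85; G_1 = 85−1 = 84
step 1: 84 = 3^(3 + 1) + 3; sub 4 for 3: 4^(4 + 1) + 4; = 1028; G_2 = 1028−1 = 1027

ω^(ω + 1) + ω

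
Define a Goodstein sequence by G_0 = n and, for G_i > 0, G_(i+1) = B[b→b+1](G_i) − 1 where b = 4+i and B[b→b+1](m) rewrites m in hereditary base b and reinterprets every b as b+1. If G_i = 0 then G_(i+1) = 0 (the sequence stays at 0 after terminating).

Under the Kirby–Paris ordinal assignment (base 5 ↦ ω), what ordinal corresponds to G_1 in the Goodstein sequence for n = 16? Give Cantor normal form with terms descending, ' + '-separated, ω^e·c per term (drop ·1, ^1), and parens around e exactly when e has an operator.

(0) 16|_4 = 4^2 ↦ 5^2|_5 = 25 ⇒ 24
(1) 24|_5 = 4·5 + 4 ↦ 4·6 + 4|_6 = 28 ⇒ 27

ω·4 + 4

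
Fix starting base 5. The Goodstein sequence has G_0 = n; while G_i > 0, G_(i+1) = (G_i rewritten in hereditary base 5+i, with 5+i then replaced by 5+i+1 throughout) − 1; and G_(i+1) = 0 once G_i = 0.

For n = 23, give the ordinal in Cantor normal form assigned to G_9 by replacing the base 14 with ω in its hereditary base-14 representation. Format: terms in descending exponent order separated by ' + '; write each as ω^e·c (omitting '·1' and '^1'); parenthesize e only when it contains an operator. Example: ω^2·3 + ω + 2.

G_0=23  [base 5] 4·5 + 3  →[5↦6]→  4·6 + 3 = 27  −1 ⇒ G_1=26
G_1=26  [base 6] 4·6 + 2  →[6↦7]→  4·7 + 2 = 30  −1 ⇒ G_2=29
G_2=29  [base 7] 4·7 + 1  →[7↦8]→  4·8 + 1 = 33  −1 ⇒ G_3=32
G_3=32  [base 8] 4·8  →[8↦9]→  4·9 = 36  −1 ⇒ G_4=35
G_4=35  [base 9] 3·9 + 8  →[9↦10]→  3·10 + 8 = 38  −1 ⇒ G_5=37
G_5=37  [base 10] 3·10 + 7  →[10↦11]→  3·11 + 7 = 40  −1 ⇒ G_6=39
G_6=39  [base 11] 3·11 + 6  →[11↦12]→  3·12 + 6 = 42  −1 ⇒ G_7=41
G_7=41  [base 12] 3·12 + 5  →[12↦13]→  3·13 + 5 = 44  −1 ⇒ G_8=43
G_8=43  [base 13] 3·13 + 4  →[13↦14]→  3·14 + 4 = 46  −1 ⇒ G_9=45

ω·3 + 3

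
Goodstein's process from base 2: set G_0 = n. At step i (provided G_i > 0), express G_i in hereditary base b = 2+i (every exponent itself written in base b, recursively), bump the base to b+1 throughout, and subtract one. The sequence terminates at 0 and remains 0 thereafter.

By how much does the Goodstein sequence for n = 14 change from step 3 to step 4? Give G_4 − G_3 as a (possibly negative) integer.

14 —HB2→ 2^(2 + 1) + 2^2 + 2 —bump→ 3^(3 + 1) + 3^3 + 3 = 111 —(−1)→ 110
110 —HB3→ 3^(3 + 1) + 3^3 + 2 —bump→ 4^(4 + 1) + 4^4 + 2 = 1282 —(−1)→ 1281
1281 —HB4→ 4^(4 + 1) + 4^4 + 1 —bump→ 5^(5 + 1) + 5^5 + 1 = 18751 —(−1)→ 18750
18750 —HB5→ 5^(5 + 1) + 5^5 —bump→ 6^(6 + 1) + 6^6 = 326592 —(−1)→ 326591

307841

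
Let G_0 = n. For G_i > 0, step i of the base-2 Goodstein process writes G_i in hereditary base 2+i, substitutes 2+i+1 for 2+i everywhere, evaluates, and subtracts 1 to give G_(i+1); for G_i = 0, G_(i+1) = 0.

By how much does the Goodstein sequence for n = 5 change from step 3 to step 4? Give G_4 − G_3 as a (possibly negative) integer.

5 —HB2→ 2^2 + 1 —bump→ 3^3 + 1 = 28 —(−1)→ 27
27 —HB3→ 3^3 —bump→ 4^4 = 256 —(−1)→ 255
255 —HB4→ 3·4^3 + 3·4^2 + 3·4 + 3 —bump→ 3·5^3 + 3·5^2 + 3·5 + 3 = 468 —(−1)→ 467
467 —HB5→ 3·5^3 + 3·5^2 + 3·5 + 2 —bump→ 3·6^3 + 3·6^2 + 3·6 + 2 = 776 —(−1)→ 775

308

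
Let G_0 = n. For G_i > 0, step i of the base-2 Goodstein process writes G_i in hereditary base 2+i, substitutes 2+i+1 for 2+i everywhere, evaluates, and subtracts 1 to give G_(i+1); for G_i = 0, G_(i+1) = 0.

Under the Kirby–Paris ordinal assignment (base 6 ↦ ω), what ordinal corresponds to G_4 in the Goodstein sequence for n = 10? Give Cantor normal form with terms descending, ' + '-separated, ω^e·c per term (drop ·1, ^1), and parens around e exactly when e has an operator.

ω^ω·5 + ω^5·5 + ω^4·5 + ω^3·5 + ω^2·5 + ω·5 + 5

base 2: 10 = 2^(2 + 1) + 2; at 3: 3^(3 + 1) + 3 = 84; next = 83
base 3: 83 = 3^(3 + 1) + 2; at 4: 4^(4 + 1) + 2 = 1026; next = 1025
base 4: 1025 = 4^(4 + 1) + 1; at 5: 5^(5 + 1) + 1 = 15626; next = 15625
base 5: 15625 = 5^(5 + 1); at 6: 6^(6 + 1) = 279936; next = 279935
base 6: 279935 = 5·6^6 + 5·6^5 + 5·6^4 + 5·6^3 + 5·6^2 + 5·6 + 5; at 7: 5·7^7 + 5·7^5 + 5·7^4 + 5·7^3 + 5·7^2 + 5·7 + 5 = 4215755; next = 4215754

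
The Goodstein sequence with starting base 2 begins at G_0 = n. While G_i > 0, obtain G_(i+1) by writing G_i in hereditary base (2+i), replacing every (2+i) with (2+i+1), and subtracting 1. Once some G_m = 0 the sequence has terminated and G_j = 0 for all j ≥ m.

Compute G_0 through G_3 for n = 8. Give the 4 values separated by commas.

8, 80, 553, 6310

base 2: 8 = 2^(2 + 1); at 3: 3^(3 + 1) = 81; next = 80
base 3: 80 = 2·3^3 + 2·3^2 + 2·3 + 2; at 4: 2·4^4 + 2·4^2 + 2·4 + 2 = 554; next = 553
base 4: 553 = 2·4^4 + 2·4^2 + 2·4 + 1; at 5: 2·5^5 + 2·5^2 + 2·5 + 1 = 6311; next = 6310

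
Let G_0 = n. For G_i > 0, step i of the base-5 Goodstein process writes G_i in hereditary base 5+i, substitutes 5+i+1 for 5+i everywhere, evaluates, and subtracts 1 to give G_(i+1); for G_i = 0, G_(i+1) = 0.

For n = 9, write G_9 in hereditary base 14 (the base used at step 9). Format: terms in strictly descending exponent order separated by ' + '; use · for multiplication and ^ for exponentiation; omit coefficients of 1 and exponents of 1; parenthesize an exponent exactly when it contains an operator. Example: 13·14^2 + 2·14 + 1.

5

9 —HB5→ 5 + 4 —bump→ 6 + 4 = 10 —(−1)→ 9
9 —HB6→ 6 + 3 —bump→ 7 + 3 = 10 —(−1)→ 9
9 —HB7→ 7 + 2 —bump→ 8 + 2 = 10 —(−1)→ 9
9 —HB8→ 8 + 1 —bump→ 9 + 1 = 10 —(−1)→ 9
9 —HB9→ 9 —bump→ 10 = 10 —(−1)→ 9
9 —HB10→ 9 —bump→ 9 = 9 —(−1)→ 8
8 —HB11→ 8 —bump→ 8 = 8 —(−1)→ 7
7 —HB12→ 7 —bump→ 7 = 7 —(−1)→ 6
6 —HB13→ 6 —bump→ 6 = 6 —(−1)→ 5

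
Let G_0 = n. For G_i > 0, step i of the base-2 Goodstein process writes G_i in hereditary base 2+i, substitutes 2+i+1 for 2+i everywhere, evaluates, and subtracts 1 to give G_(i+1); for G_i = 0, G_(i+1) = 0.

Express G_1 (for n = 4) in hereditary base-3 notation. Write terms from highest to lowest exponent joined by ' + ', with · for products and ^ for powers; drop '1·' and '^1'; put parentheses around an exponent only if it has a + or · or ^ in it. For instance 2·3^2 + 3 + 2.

2·3^2 + 2·3 + 2

[0] 4 ≡ 2^2 (base 2). Lift 3: 27. −1: 26.
[1] 26 ≡ 2·3^2 + 2·3 + 2 (base 3). Lift 4: 42. −1: 41.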